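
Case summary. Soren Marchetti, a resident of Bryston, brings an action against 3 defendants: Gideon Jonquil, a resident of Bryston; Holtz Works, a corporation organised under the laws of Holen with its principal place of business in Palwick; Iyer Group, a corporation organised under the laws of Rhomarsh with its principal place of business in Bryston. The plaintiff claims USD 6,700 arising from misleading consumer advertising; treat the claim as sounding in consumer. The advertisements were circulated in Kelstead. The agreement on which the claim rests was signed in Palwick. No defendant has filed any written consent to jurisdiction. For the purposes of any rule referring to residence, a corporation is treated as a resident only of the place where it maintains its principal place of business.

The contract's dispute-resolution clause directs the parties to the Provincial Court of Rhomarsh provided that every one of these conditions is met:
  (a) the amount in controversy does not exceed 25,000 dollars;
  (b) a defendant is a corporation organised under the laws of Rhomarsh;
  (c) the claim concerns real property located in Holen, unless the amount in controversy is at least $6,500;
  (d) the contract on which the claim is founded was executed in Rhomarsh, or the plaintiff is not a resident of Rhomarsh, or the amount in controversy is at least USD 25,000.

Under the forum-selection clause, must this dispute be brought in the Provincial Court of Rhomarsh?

Yes

The Provincial Court of Rhomarsh:
  (a) The amount in controversy is USD 6,700, within the USD 25,000 ceiling. Met.
  (b) Iyer Group is organised under the laws of Rhomarsh. Met.
  (c) The claim does not concern real property. But the amount in controversy is $6,700, which meets the USD 6,500 floor, and the 'unless' clause therefore excuses the requirement. Condition met.
  (d) The plaintiff resides in Bryston, which is not Rhomarsh — that alternative is enough. Satisfied.
  → Forum clause is triggered.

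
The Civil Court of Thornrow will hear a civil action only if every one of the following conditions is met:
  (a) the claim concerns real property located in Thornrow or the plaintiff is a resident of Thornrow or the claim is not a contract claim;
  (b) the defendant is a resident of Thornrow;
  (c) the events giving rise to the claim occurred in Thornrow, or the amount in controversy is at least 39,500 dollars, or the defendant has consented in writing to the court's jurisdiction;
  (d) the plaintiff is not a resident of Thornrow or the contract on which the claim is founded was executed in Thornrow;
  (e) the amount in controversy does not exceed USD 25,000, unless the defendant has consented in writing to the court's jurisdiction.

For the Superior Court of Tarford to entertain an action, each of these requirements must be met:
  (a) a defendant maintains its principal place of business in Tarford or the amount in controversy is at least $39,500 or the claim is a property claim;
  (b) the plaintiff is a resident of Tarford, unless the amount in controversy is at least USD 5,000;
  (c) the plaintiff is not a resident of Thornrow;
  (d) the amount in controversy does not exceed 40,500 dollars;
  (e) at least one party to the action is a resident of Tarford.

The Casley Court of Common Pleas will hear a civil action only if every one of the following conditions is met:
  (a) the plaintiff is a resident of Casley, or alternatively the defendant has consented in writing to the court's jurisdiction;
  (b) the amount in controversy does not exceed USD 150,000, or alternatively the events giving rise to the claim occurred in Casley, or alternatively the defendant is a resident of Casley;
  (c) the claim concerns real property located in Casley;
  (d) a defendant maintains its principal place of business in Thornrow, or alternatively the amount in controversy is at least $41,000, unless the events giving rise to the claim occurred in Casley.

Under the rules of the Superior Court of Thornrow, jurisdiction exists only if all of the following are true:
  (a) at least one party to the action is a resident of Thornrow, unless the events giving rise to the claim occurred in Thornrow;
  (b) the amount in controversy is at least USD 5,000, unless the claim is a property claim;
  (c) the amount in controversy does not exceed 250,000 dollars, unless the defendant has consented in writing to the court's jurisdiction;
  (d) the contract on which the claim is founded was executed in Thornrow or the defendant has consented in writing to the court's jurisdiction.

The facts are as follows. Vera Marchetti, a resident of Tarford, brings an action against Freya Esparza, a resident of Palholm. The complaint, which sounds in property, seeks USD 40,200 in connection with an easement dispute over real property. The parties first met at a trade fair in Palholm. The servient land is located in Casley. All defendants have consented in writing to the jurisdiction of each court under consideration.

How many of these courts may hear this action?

The Civil Court of Thornrow:
  (a) The claim is a property claim, not a contract claim, so one alternative holds. Condition met.
  (b) The defendant resides in Palholm, not Thornrow. Fails.
  (c) The amount in controversy is $40,200, which meets the 39,500 dollars floor — that alternative is enough. Condition met.
  (d) The plaintiff resides in Tarford, which is not Thornrow, so this disjunct is met. Satisfied.
  (e) The amount in controversy is USD 40,200, above the $25,000 ceiling. The proviso rescues it, though: every defendant has filed written consent. Condition met.
  → Not every requirement is met — no jurisdiction.
The Superior Court of Tarford:
  (a) The amount in controversy is $40,200, which meets the USD 39,500 floor, which satisfies one of the alternatives. Met.
  (b) The plaintiff resides in Tarford. Met.
  (c) The plaintiff resides in Tarford, which is not Thornrow. Met.
  (d) The amount in controversy is USD 40,200, within the USD 40,500 ceiling. Satisfied.
  (e) Vera Marchetti resides in Tarford. Satisfied.
  → All conditions met; jurisdiction exists.
The Casley Court of Common Pleas:
  (a) Every defendant has filed written consent — that alternative is enough. Satisfied.
  (b) The amount in controversy is $40,200, within the USD 150,000 ceiling, which satisfies one of the alternatives. Met.
  (c) The property lies in Casley. Met.
  (d) No defendant is a corporation; the amount in controversy is $40,200, below the $41,000 floor — every alternative fails. The proviso rescues it, though: the operative events occurred in Casley. Met.
  → All conditions met; jurisdiction exists.
The Superior Court of Thornrow:
  (a) No party resides in Thornrow. Nor does the 'unless' clause help: the operative events occurred in Casley, not Thornrow. Fails.
  (b) The amount in controversy is USD 40,200, which meets the $5,000 floor. Met.
  (c) The amount in controversy is USD 40,200, within the 250,000 dollars ceiling. Condition met.
  (d) Every defendant has filed written consent, so one alternative holds. Satisfied.
  → Not every requirement is met — no jurisdiction.
Courts with jurisdiction: the Superior Court of Tarford, the Casley Court of Common Pleas — 2 in total.

2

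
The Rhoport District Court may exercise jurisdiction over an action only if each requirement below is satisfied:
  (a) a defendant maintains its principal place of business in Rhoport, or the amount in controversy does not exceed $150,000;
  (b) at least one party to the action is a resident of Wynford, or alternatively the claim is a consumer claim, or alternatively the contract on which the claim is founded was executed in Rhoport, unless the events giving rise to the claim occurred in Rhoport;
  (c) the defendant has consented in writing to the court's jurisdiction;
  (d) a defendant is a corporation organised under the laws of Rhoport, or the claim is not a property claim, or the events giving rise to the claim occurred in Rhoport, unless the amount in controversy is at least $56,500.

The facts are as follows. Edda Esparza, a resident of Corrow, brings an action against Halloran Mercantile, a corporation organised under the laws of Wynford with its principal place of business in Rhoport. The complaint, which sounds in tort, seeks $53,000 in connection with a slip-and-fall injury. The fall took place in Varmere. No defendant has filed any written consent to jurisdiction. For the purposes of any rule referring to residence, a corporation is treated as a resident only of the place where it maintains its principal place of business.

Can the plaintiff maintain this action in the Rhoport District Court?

The Rhoport District Court:
  (a) Halloran Mercantile has its principal place of business in Rhoport, so one alternative holds. Condition met.
  (b) No party resides in Wynford; the claim is a tort claim, not a consumer claim; no contract (and hence no place of execution) is alleged — no alternative holds. And the operative events occurred in Varmere, not Rhoport, so the proviso does not save it. Not satisfied.
  (c) No such written consent has been filed. Condition not met.
  (d) The claim is a tort claim, not a property claim, which satisfies one of the alternatives. Satisfied.
  → Not every requirement is met — no jurisdiction.

No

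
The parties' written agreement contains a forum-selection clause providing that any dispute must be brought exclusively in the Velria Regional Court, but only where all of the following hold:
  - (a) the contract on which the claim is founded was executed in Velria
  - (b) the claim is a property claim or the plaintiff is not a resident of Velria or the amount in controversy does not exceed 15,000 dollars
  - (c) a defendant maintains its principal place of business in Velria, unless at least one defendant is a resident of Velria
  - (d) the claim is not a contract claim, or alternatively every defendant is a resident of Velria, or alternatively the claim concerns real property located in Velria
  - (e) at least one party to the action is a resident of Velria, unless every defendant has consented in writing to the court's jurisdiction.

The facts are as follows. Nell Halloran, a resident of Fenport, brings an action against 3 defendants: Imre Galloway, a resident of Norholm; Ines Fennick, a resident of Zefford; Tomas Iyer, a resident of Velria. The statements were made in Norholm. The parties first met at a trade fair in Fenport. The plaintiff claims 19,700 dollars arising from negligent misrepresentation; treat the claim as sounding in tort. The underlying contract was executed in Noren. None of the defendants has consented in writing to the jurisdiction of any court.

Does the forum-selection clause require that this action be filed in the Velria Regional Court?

The Velria Regional Court:
  (a) The contract was executed in Noren, not Velria. Not satisfied.
  (b) The plaintiff resides in Fenport, which is not Velria, so one alternative holds. Satisfied.
  (c) No defendant is a corporation. The proviso rescues it, though: Tomas Iyer resides in Velria. Satisfied.
  (d) The claim is a tort claim, not a contract claim, which satisfies one of the alternatives. Satisfied.
  (e) Tomas Iyer resides in Velria. Met.
  → Forum clause is not triggered.

No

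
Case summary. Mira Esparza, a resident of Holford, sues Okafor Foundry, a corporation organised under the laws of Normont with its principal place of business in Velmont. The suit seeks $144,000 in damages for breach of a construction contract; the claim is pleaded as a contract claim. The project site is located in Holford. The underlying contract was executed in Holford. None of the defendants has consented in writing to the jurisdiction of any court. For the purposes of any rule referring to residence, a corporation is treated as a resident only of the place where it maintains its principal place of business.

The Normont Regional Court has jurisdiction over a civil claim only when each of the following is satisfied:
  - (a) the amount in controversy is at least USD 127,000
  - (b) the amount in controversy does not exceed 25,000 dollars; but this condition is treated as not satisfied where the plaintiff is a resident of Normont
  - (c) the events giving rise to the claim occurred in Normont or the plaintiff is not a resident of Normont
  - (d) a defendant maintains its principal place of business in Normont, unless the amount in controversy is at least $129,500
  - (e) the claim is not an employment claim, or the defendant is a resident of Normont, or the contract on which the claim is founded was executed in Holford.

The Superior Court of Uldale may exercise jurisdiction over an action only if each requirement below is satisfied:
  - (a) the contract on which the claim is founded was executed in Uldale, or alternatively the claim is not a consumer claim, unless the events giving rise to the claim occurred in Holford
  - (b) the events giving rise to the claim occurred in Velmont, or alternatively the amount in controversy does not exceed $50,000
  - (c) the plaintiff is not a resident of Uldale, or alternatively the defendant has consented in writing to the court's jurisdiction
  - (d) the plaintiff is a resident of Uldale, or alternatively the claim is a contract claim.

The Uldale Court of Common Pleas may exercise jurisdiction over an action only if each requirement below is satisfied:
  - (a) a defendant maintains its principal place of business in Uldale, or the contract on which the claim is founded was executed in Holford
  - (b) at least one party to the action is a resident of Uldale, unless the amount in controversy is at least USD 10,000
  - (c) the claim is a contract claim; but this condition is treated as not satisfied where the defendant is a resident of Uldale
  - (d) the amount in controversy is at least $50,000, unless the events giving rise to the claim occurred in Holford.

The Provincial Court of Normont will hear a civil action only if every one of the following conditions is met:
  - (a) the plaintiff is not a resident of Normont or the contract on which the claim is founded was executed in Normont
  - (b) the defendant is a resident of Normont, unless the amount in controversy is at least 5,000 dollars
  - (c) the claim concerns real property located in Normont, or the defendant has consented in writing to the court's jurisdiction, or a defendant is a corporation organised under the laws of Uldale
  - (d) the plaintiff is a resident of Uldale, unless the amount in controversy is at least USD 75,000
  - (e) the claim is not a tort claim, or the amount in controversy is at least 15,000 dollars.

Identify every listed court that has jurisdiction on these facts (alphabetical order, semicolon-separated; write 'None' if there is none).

The Normont Regional Court:
  (a) The amount in controversy is USD 144,000, which meets the $127,000 floor. Condition met.
  (b) The amount in controversy is $144,000, above the 25,000 dollars ceiling. Not satisfied.
  (c) The plaintiff resides in Holford, which is not Normont, so one alternative holds. Satisfied.
  (d) The corporate defendant(s) have their principal place of business in Velmont, not Normont. The proviso rescues it, though: the amount in controversy is USD 144,000, which meets the 129,500 dollars floor. Met.
  (e) The claim is a contract claim, not an employment claim, so this disjunct is met. Met.
  → At least one condition fails; no jurisdiction.
The Superior Court of Uldale:
  (a) The claim is a contract claim, not a consumer claim, which satisfies one of the alternatives. Condition met.
  (b) The operative events occurred in Holford, not Velmont; the amount in controversy is $144,000, above the 50,000 dollars ceiling — none of the alternatives is met. Not satisfied.
  (c) The plaintiff resides in Holford, which is not Uldale, which satisfies one of the alternatives. Met.
  (d) The claim is a contract claim, so this disjunct is met. Condition met.
  → At least one condition fails; no jurisdiction.
The Uldale Court of Common Pleas:
  (a) The contract was executed in Holford, so one alternative holds. Satisfied.
  (b) No party resides in Uldale. But the amount in controversy is $144,000, which meets the 10,000 dollars floor, and the 'unless' clause therefore excuses the requirement. Satisfied.
  (c) The claim is a contract claim. The carve-out does not apply: the defendant resides in Velmont, not Uldale. Met.
  (d) The amount in controversy is 144,000 dollars, which meets the USD 50,000 floor. Satisfied.
  → All conditions met; jurisdiction exists.
The Provincial Court of Normont:
  (a) The plaintiff resides in Holford, which is not Normont — that alternative is enough. Condition met.
  (b) The defendant resides in Velmont, not Normont. The proviso rescues it, though: the amount in controversy is USD 144,000, which meets the 5,000 dollars floor. Condition met.
  (c) The claim does not concern real property; no such written consent has been filed; the corporate defendant(s) are organised in Normont, not Uldale — every alternative fails. Fails.
  (d) The plaintiff resides in Holford, not Uldale. But the amount in controversy is 144,000 dollars, which meets the USD 75,000 floor, and the 'unless' clause therefore excuses the requirement. Met.
  (e) The claim is a contract claim, not a tort claim, so one alternative holds. Condition met.
  → No jurisdiction.

the Uldale Court of Common Pleas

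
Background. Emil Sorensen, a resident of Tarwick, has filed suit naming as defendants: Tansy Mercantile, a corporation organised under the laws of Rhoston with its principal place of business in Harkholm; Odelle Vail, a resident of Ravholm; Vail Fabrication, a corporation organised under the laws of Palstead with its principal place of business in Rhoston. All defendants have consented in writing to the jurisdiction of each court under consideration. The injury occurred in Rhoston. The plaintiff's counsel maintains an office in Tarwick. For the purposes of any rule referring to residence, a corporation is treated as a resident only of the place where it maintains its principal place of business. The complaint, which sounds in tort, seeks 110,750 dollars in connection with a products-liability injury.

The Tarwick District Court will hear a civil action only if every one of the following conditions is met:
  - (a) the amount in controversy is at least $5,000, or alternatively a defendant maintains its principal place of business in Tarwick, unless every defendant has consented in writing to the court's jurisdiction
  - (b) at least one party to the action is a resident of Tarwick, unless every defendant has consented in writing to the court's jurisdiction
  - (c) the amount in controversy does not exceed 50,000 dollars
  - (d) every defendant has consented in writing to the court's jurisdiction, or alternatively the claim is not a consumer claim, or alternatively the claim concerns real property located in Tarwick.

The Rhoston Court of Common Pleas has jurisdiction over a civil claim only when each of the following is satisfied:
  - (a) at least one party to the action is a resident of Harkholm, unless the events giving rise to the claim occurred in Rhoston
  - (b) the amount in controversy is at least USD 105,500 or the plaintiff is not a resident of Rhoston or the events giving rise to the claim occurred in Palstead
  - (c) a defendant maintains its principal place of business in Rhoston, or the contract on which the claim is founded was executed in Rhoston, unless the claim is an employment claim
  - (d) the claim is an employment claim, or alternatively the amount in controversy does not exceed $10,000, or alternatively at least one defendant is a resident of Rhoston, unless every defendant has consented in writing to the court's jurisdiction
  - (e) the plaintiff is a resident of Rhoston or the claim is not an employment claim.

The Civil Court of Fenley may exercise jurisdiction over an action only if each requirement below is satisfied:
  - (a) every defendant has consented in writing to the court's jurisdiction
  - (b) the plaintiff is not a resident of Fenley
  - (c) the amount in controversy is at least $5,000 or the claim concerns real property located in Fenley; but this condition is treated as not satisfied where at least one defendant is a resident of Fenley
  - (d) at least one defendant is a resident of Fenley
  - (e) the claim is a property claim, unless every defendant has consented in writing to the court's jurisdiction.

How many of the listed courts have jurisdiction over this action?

The Tarwick District Court:
  (a) The amount in controversy is USD 110,750, which meets the 5,000 dollars floor, so one alternative holds. Satisfied.
  (b) Emil Sorensen resides in Tarwick. Satisfied.
  (c) The amount in controversy is 110,750 dollars, above the 50,000 dollars ceiling. Not satisfied.
  (d) Every defendant has filed written consent, so one alternative holds. Met.
  → At least one condition fails; no jurisdiction.
The Rhoston Court of Common Pleas:
  (a) Tansy Mercantile resides in Harkholm. Met.
  (b) The amount in controversy is USD 110,750, which meets the $105,500 floor, so this disjunct is met. Satisfied.
  (c) Vail Fabrication has its principal place of business in Rhoston — that alternative is enough. Satisfied.
  (d) Vail Fabrication resides in Rhoston, so this disjunct is met. Satisfied.
  (e) The claim is a tort claim, not an employment claim, so this disjunct is met. Satisfied.
  → Every requirement is satisfied — jurisdiction.
The Civil Court of Fenley:
  (a) Every defendant has filed written consent. Met.
  (b) The plaintiff resides in Tarwick, which is not Fenley. Condition met.
  (c) The amount in controversy is USD 110,750, which meets the $5,000 floor, which satisfies one of the alternatives. The carve-out does not apply: no defendant resides in Fenley (they reside in Harkholm, Ravholm, Rhoston). Met.
  (d) No defendant resides in Fenley (they reside in Harkholm, Ravholm, Rhoston). Condition not met.
  (e) The claim is a tort claim, not a property claim. However, every defendant has filed written consent, so the 'unless' proviso supplies this condition. Satisfied.
  → No jurisdiction.
Courts with jurisdiction: the Rhoston Court of Common Pleas — 1 in total.

1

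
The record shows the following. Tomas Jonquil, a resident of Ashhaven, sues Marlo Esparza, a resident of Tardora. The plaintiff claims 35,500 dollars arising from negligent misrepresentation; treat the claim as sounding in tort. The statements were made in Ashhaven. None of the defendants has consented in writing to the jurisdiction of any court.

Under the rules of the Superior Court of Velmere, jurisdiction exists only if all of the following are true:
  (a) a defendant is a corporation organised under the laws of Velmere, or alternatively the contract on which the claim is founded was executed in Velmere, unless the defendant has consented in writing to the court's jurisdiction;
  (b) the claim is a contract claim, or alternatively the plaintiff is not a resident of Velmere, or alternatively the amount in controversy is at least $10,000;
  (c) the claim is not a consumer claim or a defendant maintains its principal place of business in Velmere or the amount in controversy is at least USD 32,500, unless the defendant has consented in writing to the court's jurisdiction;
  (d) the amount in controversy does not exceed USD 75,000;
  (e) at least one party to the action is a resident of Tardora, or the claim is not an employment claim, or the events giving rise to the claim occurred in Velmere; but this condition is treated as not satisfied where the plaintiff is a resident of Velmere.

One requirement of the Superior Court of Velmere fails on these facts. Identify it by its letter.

(a)

The Superior Court of Velmere:
  (a) No defendant is a corporation; no contract (and hence no place of execution) is alleged — none of the alternatives is met. The proviso offers no rescue either, since no such written consent has been filed. Fails.
  (b) The plaintiff resides in Ashhaven, which is not Velmere, which satisfies one of the alternatives. Met.
  (c) The claim is a tort claim, not a consumer claim, which satisfies one of the alternatives. Condition met.
  (d) The amount in controversy is 35,500 dollars, within the 75,000 dollars ceiling. Satisfied.
  (e) Marlo Esparza resides in Tardora, which satisfies one of the alternatives. And the carve-out is inapplicable — the plaintiff resides in Ashhaven, not Velmere. Satisfied.
Only condition (a) fails.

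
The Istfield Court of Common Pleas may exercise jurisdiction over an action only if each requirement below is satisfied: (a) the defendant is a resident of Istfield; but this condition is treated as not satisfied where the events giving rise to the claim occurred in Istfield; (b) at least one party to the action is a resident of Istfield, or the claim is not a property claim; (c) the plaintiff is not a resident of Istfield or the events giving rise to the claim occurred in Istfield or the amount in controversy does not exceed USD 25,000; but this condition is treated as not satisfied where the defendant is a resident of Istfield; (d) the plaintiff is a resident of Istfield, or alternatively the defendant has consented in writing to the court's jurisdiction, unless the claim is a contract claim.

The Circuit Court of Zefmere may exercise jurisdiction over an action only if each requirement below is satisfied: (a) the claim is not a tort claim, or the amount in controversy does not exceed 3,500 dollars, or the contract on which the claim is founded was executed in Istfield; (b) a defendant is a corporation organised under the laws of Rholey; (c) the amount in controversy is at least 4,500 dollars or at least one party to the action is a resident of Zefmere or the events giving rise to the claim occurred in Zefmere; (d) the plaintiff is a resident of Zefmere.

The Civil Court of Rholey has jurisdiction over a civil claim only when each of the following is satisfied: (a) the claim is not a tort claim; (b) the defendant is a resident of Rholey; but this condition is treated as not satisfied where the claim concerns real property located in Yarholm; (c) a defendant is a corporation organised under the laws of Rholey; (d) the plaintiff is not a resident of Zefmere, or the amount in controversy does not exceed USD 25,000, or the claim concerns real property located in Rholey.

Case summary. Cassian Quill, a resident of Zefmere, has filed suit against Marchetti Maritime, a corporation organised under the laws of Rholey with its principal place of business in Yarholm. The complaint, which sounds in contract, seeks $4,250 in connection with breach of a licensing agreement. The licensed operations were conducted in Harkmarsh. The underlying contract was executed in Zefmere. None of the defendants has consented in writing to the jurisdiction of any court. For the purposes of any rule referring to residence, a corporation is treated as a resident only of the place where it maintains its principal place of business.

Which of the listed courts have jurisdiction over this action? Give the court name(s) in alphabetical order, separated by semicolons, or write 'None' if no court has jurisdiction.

the Circuit Court of Zefmere

The Istfield Court of Common Pleas:
  (a) The defendant resides in Yarholm, not Istfield. Condition not met.
  (b) The claim is a contract claim, not a property claim, so this disjunct is met. Met.
  (c) The plaintiff resides in Zefmere, which is not Istfield, so this disjunct is met. And the carve-out is inapplicable — the defendant resides in Yarholm, not Istfield. Satisfied.
  (d) The plaintiff resides in Zefmere, not Istfield; no such written consent has been filed — none of the alternatives is met. The proviso rescues it, though: the claim is a contract claim. Condition met.
  → The court lacks jurisdiction.
The Circuit Court of Zefmere:
  (a) The claim is a contract claim, not a tort claim, so this disjunct is met. Satisfied.
  (b) Marchetti Maritime is organised under the laws of Rholey. Met.
  (c) Cassian Quill resides in Zefmere, so one alternative holds. Satisfied.
  (d) The plaintiff resides in Zefmere. Condition met.
  → All conditions met; jurisdiction exists.
The Civil Court of Rholey:
  (a) The claim is a contract claim, not a tort claim. Satisfied.
  (b) The defendant resides in Yarholm, not Rholey. Fails.
  (c) Marchetti Maritime is organised under the laws of Rholey. Condition met.
  (d) The amount in controversy is $4,250, within the $25,000 ceiling, so this disjunct is met. Condition met.
  → The court lacks jurisdiction.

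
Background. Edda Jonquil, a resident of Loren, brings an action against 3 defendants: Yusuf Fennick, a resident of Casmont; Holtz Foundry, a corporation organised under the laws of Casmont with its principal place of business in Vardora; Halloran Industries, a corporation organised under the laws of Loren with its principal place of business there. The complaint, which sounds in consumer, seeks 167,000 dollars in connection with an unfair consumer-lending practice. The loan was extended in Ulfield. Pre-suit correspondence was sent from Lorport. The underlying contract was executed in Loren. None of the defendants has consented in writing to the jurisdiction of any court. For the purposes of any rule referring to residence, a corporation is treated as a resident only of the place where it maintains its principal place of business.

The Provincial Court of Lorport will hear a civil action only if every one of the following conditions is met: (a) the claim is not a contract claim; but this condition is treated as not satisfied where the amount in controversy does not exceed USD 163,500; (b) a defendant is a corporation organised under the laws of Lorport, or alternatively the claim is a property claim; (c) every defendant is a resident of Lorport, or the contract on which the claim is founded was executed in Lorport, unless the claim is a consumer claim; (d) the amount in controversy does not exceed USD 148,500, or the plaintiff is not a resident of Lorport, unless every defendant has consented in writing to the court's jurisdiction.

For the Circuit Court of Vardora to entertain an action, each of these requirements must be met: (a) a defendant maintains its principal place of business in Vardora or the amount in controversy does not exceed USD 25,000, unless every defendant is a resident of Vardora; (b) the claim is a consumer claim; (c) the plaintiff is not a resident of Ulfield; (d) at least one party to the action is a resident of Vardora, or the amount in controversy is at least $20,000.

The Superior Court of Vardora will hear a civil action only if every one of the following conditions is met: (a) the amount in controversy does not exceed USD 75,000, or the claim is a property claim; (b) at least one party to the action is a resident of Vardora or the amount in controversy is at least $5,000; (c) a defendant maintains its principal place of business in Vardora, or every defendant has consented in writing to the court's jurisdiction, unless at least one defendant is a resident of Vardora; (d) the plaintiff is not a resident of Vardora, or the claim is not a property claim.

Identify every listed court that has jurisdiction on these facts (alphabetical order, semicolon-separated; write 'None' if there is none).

The Provincial Court of Lorport:
  (a) The claim is a consumer claim, not a contract claim. And the carve-out is inapplicable — the amount in controversy is USD 167,000, above the USD 163,500 ceiling. Satisfied.
  (b) The corporate defendant(s) are organised in Casmont, Loren, not Lorport; the claim is a consumer claim, not a property claim — no alternative holds. Not met.
  (c) The defendants reside as follows — Yusuf Fennick in Casmont, Holtz Foundry in Vardora, Halloran Industries in Loren — not all in Lorport; the contract was executed in Loren, not Lorport — no alternative holds. However, the claim is a consumer claim, so the 'unless' proviso supplies this condition. Met.
  (d) The plaintiff resides in Loren, which is not Lorport, so this disjunct is met. Condition met.
  → At least one condition fails; no jurisdiction.
The Circuit Court of Vardora:
  (a) Holtz Foundry has its principal place of business in Vardora — that alternative is enough. Satisfied.
  (b) The claim is a consumer claim. Met.
  (c) The plaintiff resides in Loren, which is not Ulfield. Met.
  (d) Holtz Foundry resides in Vardora, which satisfies one of the alternatives. Condition met.
  → Every requirement is satisfied — jurisdiction.
The Superior Court of Vardora:
  (a) The amount in controversy is USD 167,000, above the $75,000 ceiling; the claim is a consumer claim, not a property claim — none of the alternatives is met. Not met.
  (b) Holtz Foundry resides in Vardora, so one alternative holds. Condition met.
  (c) Holtz Foundry has its principal place of business in Vardora — that alternative is enough. Met.
  (d) The plaintiff resides in Loren, which is not Vardora, so this disjunct is met. Satisfied.
  → At least one condition fails; no jurisdiction.

the Circuit Court of Vardora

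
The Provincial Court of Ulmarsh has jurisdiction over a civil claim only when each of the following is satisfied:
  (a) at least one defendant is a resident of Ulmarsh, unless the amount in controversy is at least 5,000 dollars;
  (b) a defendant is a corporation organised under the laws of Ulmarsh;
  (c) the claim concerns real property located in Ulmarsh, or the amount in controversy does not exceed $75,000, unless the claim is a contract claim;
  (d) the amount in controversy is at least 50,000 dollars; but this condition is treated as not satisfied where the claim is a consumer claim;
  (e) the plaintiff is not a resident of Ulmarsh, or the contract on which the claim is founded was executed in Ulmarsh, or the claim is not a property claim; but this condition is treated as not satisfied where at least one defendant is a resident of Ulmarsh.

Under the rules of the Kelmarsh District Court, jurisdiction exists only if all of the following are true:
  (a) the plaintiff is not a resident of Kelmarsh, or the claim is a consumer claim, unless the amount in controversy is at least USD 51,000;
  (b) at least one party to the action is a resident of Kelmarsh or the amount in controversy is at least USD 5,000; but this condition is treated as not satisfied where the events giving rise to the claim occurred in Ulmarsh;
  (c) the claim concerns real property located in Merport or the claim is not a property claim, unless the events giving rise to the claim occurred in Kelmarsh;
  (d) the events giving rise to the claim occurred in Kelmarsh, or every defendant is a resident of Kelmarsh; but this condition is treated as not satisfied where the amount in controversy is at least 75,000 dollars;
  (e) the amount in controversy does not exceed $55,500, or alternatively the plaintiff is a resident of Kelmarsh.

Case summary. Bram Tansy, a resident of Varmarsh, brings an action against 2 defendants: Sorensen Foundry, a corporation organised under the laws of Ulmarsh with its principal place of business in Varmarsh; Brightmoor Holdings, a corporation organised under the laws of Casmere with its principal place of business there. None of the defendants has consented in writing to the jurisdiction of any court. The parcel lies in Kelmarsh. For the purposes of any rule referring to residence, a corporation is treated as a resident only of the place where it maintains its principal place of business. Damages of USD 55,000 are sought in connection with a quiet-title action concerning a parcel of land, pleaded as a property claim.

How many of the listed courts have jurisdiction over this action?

The Provincial Court of Ulmarsh:
  (a) No defendant resides in Ulmarsh (they reside in Varmarsh, Casmere). The proviso rescues it, though: the amount in controversy is $55,000, which meets the USD 5,000 floor. Met.
  (b) Sorensen Foundry is organised under the laws of Ulmarsh. Satisfied.
  (c) The amount in controversy is $55,000, within the $75,000 ceiling, which satisfies one of the alternatives. Met.
  (d) The amount in controversy is 55,000 dollars, which meets the 50,000 dollars floor. And the carve-out is inapplicable — the claim is a property claim, not a consumer claim. Satisfied.
  (e) The plaintiff resides in Varmarsh, which is not Ulmarsh, so this disjunct is met. The exception is not triggered, since no defendant resides in Ulmarsh (they reside in Varmarsh, Casmere). Met.
  → Jurisdiction lies.
The Kelmarsh District Court:
  (a) The plaintiff resides in Varmarsh, which is not Kelmarsh, so one alternative holds. Condition met.
  (b) The amount in controversy is $55,000, which meets the USD 5,000 floor, which satisfies one of the alternatives. The carve-out does not apply: the operative events occurred in Kelmarsh, not Ulmarsh. Satisfied.
  (c) The property lies in Kelmarsh, not Merport; the claim is a property claim — no alternative holds. The proviso rescues it, though: the operative events occurred in Kelmarsh. Condition met.
  (d) The operative events occurred in Kelmarsh, so one alternative holds. The exception is not triggered, since the amount in controversy is USD 55,000, below the USD 75,000 floor. Met.
  (e) The amount in controversy is $55,000, within the USD 55,500 ceiling, which satisfies one of the alternatives. Satisfied.
  → All conditions met; jurisdiction exists.
Courts with jurisdiction: the Provincial Court of Ulmarsh, the Kelmarsh District Court — 2 in total.

2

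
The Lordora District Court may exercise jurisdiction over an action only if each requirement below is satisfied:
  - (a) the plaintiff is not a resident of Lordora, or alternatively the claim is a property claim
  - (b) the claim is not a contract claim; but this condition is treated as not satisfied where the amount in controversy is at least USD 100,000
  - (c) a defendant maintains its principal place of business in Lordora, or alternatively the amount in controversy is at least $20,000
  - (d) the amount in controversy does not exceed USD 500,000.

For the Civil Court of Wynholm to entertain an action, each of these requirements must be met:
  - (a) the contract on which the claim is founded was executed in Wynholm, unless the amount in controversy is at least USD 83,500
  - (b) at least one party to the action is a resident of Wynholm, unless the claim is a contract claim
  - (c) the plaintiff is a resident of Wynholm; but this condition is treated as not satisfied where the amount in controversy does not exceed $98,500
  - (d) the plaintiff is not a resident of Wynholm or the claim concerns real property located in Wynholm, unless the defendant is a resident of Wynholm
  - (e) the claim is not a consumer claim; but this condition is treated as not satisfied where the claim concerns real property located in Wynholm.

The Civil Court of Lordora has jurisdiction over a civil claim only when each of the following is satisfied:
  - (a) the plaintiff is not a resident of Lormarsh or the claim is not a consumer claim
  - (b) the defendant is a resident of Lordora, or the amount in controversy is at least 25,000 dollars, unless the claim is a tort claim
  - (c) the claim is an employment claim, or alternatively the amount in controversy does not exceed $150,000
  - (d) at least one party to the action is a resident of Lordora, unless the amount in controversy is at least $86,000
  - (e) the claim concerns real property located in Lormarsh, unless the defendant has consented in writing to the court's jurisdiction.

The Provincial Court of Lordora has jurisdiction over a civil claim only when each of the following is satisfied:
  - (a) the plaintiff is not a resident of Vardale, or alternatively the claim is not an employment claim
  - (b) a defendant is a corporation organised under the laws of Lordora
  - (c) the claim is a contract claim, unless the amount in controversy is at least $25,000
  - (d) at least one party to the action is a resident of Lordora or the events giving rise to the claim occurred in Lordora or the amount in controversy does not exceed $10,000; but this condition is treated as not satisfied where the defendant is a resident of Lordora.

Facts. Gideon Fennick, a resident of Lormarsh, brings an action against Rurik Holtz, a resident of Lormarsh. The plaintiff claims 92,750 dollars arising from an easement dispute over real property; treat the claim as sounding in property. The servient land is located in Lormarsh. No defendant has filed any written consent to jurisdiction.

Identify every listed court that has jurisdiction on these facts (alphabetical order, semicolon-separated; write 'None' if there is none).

The Lordora District Court:
  (a) The plaintiff resides in Lormarsh, which is not Lordora — that alternative is enough. Met.
  (b) The claim is a property claim, not a contract claim. The exception is not triggered, since the amount in controversy is 92,750 dollars, below the 100,000 dollars floor. Condition met.
  (c) The amount in controversy is 92,750 dollars, which meets the 20,000 dollars floor, which satisfies one of the alternatives. Condition met.
  (d) The amount in controversy is USD 92,750, within the USD 500,000 ceiling. Condition met.
  → The court has jurisdiction.
The Civil Court of Wynholm:
  (a) No contract (and hence no place of execution) is alleged. But the amount in controversy is USD 92,750, which meets the 83,500 dollars floor, and the 'unless' clause therefore excuses the requirement. Met.
  (b) No party resides in Wynholm. The proviso offers no rescue either, since the claim is a property claim, not a contract claim. Fails.
  (c) The plaintiff resides in Lormarsh, not Wynholm. Not satisfied.
  (d) The plaintiff resides in Lormarsh, which is not Wynholm — that alternative is enough. Met.
  (e) The claim is a property claim, not a consumer claim. The carve-out does not apply: the property lies in Lormarsh, not Wynholm. Satisfied.
  → At least one condition fails; no jurisdiction.
The Civil Court of Lordora:
  (a) The claim is a property claim, not a consumer claim, so one alternative holds. Met.
  (b) The amount in controversy is USD 92,750, which meets the USD 25,000 floor — that alternative is enough. Met.
  (c) The amount in controversy is $92,750, within the $150,000 ceiling, so this disjunct is met. Condition met.
  (d) No party resides in Lordora. However, the amount in controversy is $92,750, which meets the $86,000 floor, so the 'unless' proviso supplies this condition. Condition met.
  (e) The property lies in Lormarsh. Satisfied.
  → Every requirement is satisfied — jurisdiction.
The Provincial Court of Lordora:
  (a) The plaintiff resides in Lormarsh, which is not Vardale, so this disjunct is met. Condition met.
  (b) No defendant is a corporation. Not met.
  (c) The claim is a property claim, not a contract claim. The proviso rescues it, though: the amount in controversy is USD 92,750, which meets the USD 25,000 floor. Satisfied.
  (d) No party resides in Lordora; the operative events occurred in Lormarsh, not Lordora; the amount in controversy is 92,750 dollars, above the 10,000 dollars ceiling — none of the alternatives is met. Condition not met.
  → At least one condition fails; no jurisdiction.

the Civil Court of Lordora; the Lordora District Court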